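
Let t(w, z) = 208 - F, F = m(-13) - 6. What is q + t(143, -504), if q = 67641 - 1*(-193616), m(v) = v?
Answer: 261484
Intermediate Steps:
q = 261257 (q = 67641 + 193616 = 261257)
F = -19 (F = -13 - 6 = -19)
t(w, z) = 227 (t(w, z) = 208 - 1*(-19) = 208 + 19 = 227)
q + t(143, -504) = 261257 + 227 = 261484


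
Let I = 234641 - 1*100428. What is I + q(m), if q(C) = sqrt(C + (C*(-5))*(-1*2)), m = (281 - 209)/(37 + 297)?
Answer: 134213 + 6*sqrt(1837)/167 ≈ 1.3421e+5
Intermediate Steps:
m = 36/167 (m = 72/334 = 72*(1/334) = 36/167 ≈ 0.21557)
q(C) = sqrt(11)*sqrt(C) (q(C) = sqrt(C - 5*C*(-2)) = sqrt(C + 10*C) = sqrt(11*C) = sqrt(11)*sqrt(C))
I = 134213 (I = 234641 - 100428 = 134213)
I + q(m) = 134213 + sqrt(11)*sqrt(36/167) = 134213 + sqrt(11)*(6*sqrt(167)/167) = 134213 + 6*sqrt(1837)/167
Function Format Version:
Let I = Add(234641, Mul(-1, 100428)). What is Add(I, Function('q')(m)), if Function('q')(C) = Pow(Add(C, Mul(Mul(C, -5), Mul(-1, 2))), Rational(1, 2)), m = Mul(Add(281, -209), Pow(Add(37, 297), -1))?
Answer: Add(134213, Mul(Rational(6, 167), Pow(1837, Rational(1, 2)))) ≈ 1.3421e+5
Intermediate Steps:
m = Rational(36, 167) (m = Mul(72, Pow(334, -1)) = Mul(72, Rational(1, 334)) = Rational(36, 167) ≈ 0.21557)
Function('q')(C) = Mul(Pow(11, Rational(1, 2)), Pow(C, Rational(1, 2))) (Function('q')(C) = Pow(Add(C, Mul(Mul(-5, C), -2)), Rational(1, 2)) = Pow(Add(C, Mul(10, C)), Rational(1, 2)) = Pow(Mul(11, C), Rational(1, 2)) = Mul(Pow(11, Rational(1, 2)), Pow(C, Rational(1, 2))))
I = 134213 (I = Add(234641, -100428) = 134213)
Add(I, Function('q')(m)) = Add(134213, Mul(Pow(11, Rational(1, 2)), Pow(Rational(36, 167), Rational(1, 2)))) = Add(134213, Mul(Pow(11, Rational(1, 2)), Mul(Rational(6, 167), Pow(167, Rational(1, 2))))) = Add(134213, Mul(Rational(6, 167), Pow(1837, Rational(1, 2))))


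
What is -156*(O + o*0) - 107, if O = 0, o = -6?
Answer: -107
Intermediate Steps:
-156*(O + o*0) - 107 = -156*(0 - 6*0) - 107 = -156*(0 + 0) - 107 = -156*0 - 107 = 0 - 107 = -107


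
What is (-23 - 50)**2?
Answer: 5329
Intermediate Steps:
(-23 - 50)**2 = (-73)**2 = 5329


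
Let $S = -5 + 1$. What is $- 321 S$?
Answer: $1284$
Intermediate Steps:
$S = -4$
$- 321 S = \left(-321\right) \left(-4\right) = 1284$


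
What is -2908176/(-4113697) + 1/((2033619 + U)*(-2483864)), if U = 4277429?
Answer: 45587941513048049375/64485429437014177984 ≈ 0.70695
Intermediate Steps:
-2908176/(-4113697) + 1/((2033619 + U)*(-2483864)) = -2908176/(-4113697) + 1/((2033619 + 4277429)*(-2483864)) = -2908176*(-1/4113697) - 1/2483864/6311048 = 2908176/4113697 + (1/6311048)*(-1/2483864) = 2908176/4113697 - 1/15675784929472 = 45587941513048049375/64485429437014177984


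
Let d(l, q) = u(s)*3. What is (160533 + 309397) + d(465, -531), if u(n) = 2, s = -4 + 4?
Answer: 469936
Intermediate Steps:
s = 0
d(l, q) = 6 (d(l, q) = 2*3 = 6)
(160533 + 309397) + d(465, -531) = (160533 + 309397) + 6 = 469930 + 6 = 469936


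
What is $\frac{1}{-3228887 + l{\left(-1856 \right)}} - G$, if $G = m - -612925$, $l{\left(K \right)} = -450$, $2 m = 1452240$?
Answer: $- \frac{4324227563166}{3229337} \approx -1.339 \cdot 10^{6}$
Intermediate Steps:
$m = 726120$ ($m = \frac{1}{2} \cdot 1452240 = 726120$)
$G = 1339045$ ($G = 726120 - -612925 = 726120 + 612925 = 1339045$)
$\frac{1}{-3228887 + l{\left(-1856 \right)}} - G = \frac{1}{-3228887 - 450} - 1339045 = \frac{1}{-3229337} - 1339045 = - \frac{1}{3229337} - 1339045 = - \frac{4324227563166}{3229337}$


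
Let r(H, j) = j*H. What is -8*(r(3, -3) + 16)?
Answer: -56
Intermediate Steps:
r(H, j) = H*j
-8*(r(3, -3) + 16) = -8*(3*(-3) + 16) = -8*(-9 + 16) = -8*7 = -56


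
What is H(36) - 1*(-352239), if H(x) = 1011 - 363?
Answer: 352887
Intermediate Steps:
H(x) = 648
H(36) - 1*(-352239) = 648 - 1*(-352239) = 648 + 352239 = 352887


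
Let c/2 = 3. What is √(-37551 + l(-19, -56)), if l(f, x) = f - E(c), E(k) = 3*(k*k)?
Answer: I*√37678 ≈ 194.11*I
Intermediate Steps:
c = 6 (c = 2*3 = 6)
E(k) = 3*k²
l(f, x) = -108 + f (l(f, x) = f - 3*6² = f - 3*36 = f - 1*108 = f - 108 = -108 + f)
√(-37551 + l(-19, -56)) = √(-37551 + (-108 - 19)) = √(-37551 - 127) = √(-37678) = I*√37678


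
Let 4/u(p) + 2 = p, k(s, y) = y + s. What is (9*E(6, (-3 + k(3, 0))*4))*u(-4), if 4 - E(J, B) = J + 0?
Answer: 12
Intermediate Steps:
k(s, y) = s + y
u(p) = 4/(-2 + p)
E(J, B) = 4 - J (E(J, B) = 4 - (J + 0) = 4 - J)
(9*E(6, (-3 + k(3, 0))*4))*u(-4) = (9*(4 - 1*6))*(4/(-2 - 4)) = (9*(4 - 6))*(4/(-6)) = (9*(-2))*(4*(-1/6)) = -18*(-2/3) = 12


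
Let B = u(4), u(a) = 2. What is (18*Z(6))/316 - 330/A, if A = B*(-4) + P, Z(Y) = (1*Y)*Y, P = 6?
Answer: 13197/79 ≈ 167.05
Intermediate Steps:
Z(Y) = Y² (Z(Y) = Y*Y = Y²)
B = 2
A = -2 (A = 2*(-4) + 6 = -8 + 6 = -2)
(18*Z(6))/316 - 330/A = (18*6²)/316 - 330/(-2) = (18*36)*(1/316) - 330*(-½) = 648*(1/316) + 165 = 162/79 + 165 = 13197/79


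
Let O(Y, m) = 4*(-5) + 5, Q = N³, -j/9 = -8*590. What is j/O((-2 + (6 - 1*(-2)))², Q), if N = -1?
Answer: -2832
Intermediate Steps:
j = 42480 (j = -(-72)*590 = -9*(-4720) = 42480)
Q = -1 (Q = (-1)³ = -1)
O(Y, m) = -15 (O(Y, m) = -20 + 5 = -15)
j/O((-2 + (6 - 1*(-2)))², Q) = 42480/(-15) = 42480*(-1/15) = -2832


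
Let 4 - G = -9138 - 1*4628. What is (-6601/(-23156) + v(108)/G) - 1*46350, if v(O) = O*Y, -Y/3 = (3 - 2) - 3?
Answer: -13032599613/281180 ≈ -46350.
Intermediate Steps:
G = 13770 (G = 4 - (-9138 - 1*4628) = 4 - (-9138 - 4628) = 4 - 1*(-13766) = 4 + 13766 = 13770)
Y = 6 (Y = -3*((3 - 2) - 3) = -3*(1 - 3) = -3*(-2) = 6)
v(O) = 6*O (v(O) = O*6 = 6*O)
(-6601/(-23156) + v(108)/G) - 1*46350 = (-6601/(-23156) + (6*108)/13770) - 1*46350 = (-6601*(-1/23156) + 648*(1/13770)) - 46350 = (943/3308 + 4/85) - 46350 = 93387/281180 - 46350 = -13032599613/281180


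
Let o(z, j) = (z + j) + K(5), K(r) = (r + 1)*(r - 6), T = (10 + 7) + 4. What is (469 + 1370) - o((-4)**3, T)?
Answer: 1888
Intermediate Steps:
T = 21 (T = 17 + 4 = 21)
K(r) = (1 + r)*(-6 + r)
o(z, j) = -6 + j + z (o(z, j) = (z + j) + (-6 + 5**2 - 5*5) = (j + z) + (-6 + 25 - 25) = (j + z) - 6 = -6 + j + z)
(469 + 1370) - o((-4)**3, T) = (469 + 1370) - (-6 + 21 + (-4)**3) = 1839 - (-6 + 21 - 64) = 1839 - 1*(-49) = 1839 + 49 = 1888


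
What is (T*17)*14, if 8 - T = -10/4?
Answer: 2499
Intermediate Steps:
T = 21/2 (T = 8 - (-10)/4 = 8 - 1*(-5/2) = 8 + 5/2 = 21/2 ≈ 10.500)
(T*17)*14 = ((21/2)*17)*14 = (357/2)*14 = 2499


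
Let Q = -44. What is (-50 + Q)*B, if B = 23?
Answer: -2162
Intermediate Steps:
(-50 + Q)*B = (-50 - 44)*23 = -94*23 = -2162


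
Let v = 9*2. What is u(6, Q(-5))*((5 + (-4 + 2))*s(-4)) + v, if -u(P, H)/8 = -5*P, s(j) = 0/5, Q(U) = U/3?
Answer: 18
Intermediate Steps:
Q(U) = U/3 (Q(U) = U*(1/3) = U/3)
s(j) = 0 (s(j) = 0*(1/5) = 0)
v = 18
u(P, H) = 40*P (u(P, H) = -(-40)*P = 40*P)
u(6, Q(-5))*((5 + (-4 + 2))*s(-4)) + v = (40*6)*((5 + (-4 + 2))*0) + 18 = 240*((5 - 2)*0) + 18 = 240*(3*0) + 18 = 240*0 + 18 = 0 + 18 = 18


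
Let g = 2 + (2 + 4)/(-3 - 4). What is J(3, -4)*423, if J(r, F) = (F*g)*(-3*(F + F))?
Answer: -324864/7 ≈ -46409.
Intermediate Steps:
g = 8/7 (g = 2 + 6/(-7) = 2 + 6*(-⅐) = 2 - 6/7 = 8/7 ≈ 1.1429)
J(r, F) = -48*F²/7 (J(r, F) = (F*(8/7))*(-3*(F + F)) = (8*F/7)*(-6*F) = -48*F²/7)
J(3, -4)*423 = -48/7*(-4)²*423 = -48/7*16*423 = -768/7*423 = -324864/7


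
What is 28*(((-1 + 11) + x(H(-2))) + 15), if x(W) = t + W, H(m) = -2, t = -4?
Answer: 532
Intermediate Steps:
x(W) = -4 + W
28*(((-1 + 11) + x(H(-2))) + 15) = 28*(((-1 + 11) + (-4 - 2)) + 15) = 28*((10 - 6) + 15) = 28*(4 + 15) = 28*19 = 532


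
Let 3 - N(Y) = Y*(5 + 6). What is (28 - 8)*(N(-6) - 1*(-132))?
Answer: 4020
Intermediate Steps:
N(Y) = 3 - 11*Y (N(Y) = 3 - Y*(5 + 6) = 3 - Y*11 = 3 - 11*Y)
(28 - 8)*(N(-6) - 1*(-132)) = (28 - 8)*((3 - 11*(-6)) - 1*(-132)) = 20*((3 + 66) + 132) = 20*(69 + 132) = 20*201 = 4020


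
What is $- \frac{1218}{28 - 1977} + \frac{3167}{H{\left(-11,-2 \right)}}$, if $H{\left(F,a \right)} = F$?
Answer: $- \frac{6159085}{21439} \approx -287.28$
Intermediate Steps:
$- \frac{1218}{28 - 1977} + \frac{3167}{H{\left(-11,-2 \right)}} = - \frac{1218}{28 - 1977} + \frac{3167}{-11} = - \frac{1218}{28 - 1977} + 3167 \left(- \frac{1}{11}\right) = - \frac{1218}{-1949} - \frac{3167}{11} = \left(-1218\right) \left(- \frac{1}{1949}\right) - \frac{3167}{11} = \frac{1218}{1949} - \frac{3167}{11} = - \frac{6159085}{21439}$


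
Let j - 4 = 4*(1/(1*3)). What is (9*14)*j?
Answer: 672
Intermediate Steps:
j = 16/3 (j = 4 + 4*(1/(1*3)) = 4 + 4*(1*(⅓)) = 4 + 4*(⅓) = 4 + 4/3 = 16/3 ≈ 5.3333)
(9*14)*j = (9*14)*(16/3) = 126*(16/3) = 672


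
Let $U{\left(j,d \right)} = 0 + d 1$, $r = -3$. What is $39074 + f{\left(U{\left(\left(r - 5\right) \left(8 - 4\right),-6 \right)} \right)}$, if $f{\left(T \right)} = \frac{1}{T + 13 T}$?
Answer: $\frac{3282215}{84} \approx 39074.0$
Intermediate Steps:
$U{\left(j,d \right)} = d$ ($U{\left(j,d \right)} = 0 + d = d$)
$f{\left(T \right)} = \frac{1}{14 T}$
$39074 + f{\left(U{\left(\left(r - 5\right) \left(8 - 4\right),-6 \right)} \right)} = 39074 + \frac{1}{14 \left(-6\right)} = 39074 + \frac{1}{14} \left(- \frac{1}{6}\right) = 39074 - \frac{1}{84} = \frac{3282215}{84}$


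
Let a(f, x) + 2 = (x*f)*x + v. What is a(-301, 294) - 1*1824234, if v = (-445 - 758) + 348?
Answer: -27842327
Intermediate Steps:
v = -855 (v = -1203 + 348 = -855)
a(f, x) = -857 + f*x**2 (a(f, x) = -2 + ((x*f)*x - 855) = -2 + ((f*x)*x - 855) = -2 + (f*x**2 - 855) = -2 + (-855 + f*x**2) = -857 + f*x**2)
a(-301, 294) - 1*1824234 = (-857 - 301*294**2) - 1*1824234 = (-857 - 301*86436) - 1824234 = (-857 - 26017236) - 1824234 = -26018093 - 1824234 = -27842327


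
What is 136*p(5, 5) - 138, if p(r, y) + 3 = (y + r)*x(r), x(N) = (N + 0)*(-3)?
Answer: -20946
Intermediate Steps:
x(N) = -3*N (x(N) = N*(-3) = -3*N)
p(r, y) = -3 - 3*r*(r + y) (p(r, y) = -3 + (y + r)*(-3*r) = -3 + (r + y)*(-3*r) = -3 - 3*r*(r + y))
136*p(5, 5) - 138 = 136*(-3 - 3*5² - 3*5*5) - 138 = 136*(-3 - 3*25 - 75) - 138 = 136*(-3 - 75 - 75) - 138 = 136*(-153) - 138 = -20808 - 138 = -20946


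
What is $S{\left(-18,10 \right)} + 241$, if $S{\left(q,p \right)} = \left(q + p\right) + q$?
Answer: $215$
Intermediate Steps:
$S{\left(q,p \right)} = p + 2 q$ ($S{\left(q,p \right)} = \left(p + q\right) + q = p + 2 q$)
$S{\left(-18,10 \right)} + 241 = \left(10 + 2 \left(-18\right)\right) + 241 = \left(10 - 36\right) + 241 = -26 + 241 = 215$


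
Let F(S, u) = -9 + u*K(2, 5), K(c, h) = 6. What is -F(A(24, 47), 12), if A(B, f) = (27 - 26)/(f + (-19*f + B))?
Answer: -63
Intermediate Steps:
A(B, f) = 1/(B - 18*f) (A(B, f) = 1/(f + (B - 19*f)) = 1/(B - 18*f))
F(S, u) = -9 + 6*u (F(S, u) = -9 + u*6 = -9 + 6*u)
-F(A(24, 47), 12) = -(-9 + 6*12) = -(-9 + 72) = -1*63 = -63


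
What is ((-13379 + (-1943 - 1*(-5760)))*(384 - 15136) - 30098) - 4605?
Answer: 141023921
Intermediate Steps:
((-13379 + (-1943 - 1*(-5760)))*(384 - 15136) - 30098) - 4605 = ((-13379 + (-1943 + 5760))*(-14752) - 30098) - 4605 = ((-13379 + 3817)*(-14752) - 30098) - 4605 = (-9562*(-14752) - 30098) - 4605 = (141058624 - 30098) - 4605 = 141028526 - 4605 = 141023921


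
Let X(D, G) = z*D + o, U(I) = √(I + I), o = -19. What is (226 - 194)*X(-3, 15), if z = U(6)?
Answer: -608 - 192*√3 ≈ -940.55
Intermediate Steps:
U(I) = √2*√I (U(I) = √(2*I) = √2*√I)
z = 2*√3 (z = √2*√6 = 2*√3 ≈ 3.4641)
X(D, G) = -19 + 2*D*√3 (X(D, G) = (2*√3)*D - 19 = 2*D*√3 - 19 = -19 + 2*D*√3)
(226 - 194)*X(-3, 15) = (226 - 194)*(-19 + 2*(-3)*√3) = 32*(-19 - 6*√3) = -608 - 192*√3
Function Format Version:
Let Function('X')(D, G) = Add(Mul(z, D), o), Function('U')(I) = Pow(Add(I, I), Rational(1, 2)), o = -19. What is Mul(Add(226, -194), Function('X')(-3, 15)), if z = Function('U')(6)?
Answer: Add(-608, Mul(-192, Pow(3, Rational(1, 2)))) ≈ -940.55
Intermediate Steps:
Function('U')(I) = Mul(Pow(2, Rational(1, 2)), Pow(I, Rational(1, 2))) (Function('U')(I) = Pow(Mul(2, I), Rational(1, 2)) = Mul(Pow(2, Rational(1, 2)), Pow(I, Rational(1, 2))))
z = Mul(2, Pow(3, Rational(1, 2))) (z = Mul(Pow(2, Rational(1, 2)), Pow(6, Rational(1, 2))) = Mul(2, Pow(3, Rational(1, 2))) ≈ 3.4641)
Function('X')(D, G) = Add(-19, Mul(2, D, Pow(3, Rational(1, 2)))) (Function('X')(D, G) = Add(Mul(Mul(2, Pow(3, Rational(1, 2))), D), -19) = Add(Mul(2, D, Pow(3, Rational(1, 2))), -19) = Add(-19, Mul(2, D, Pow(3, Rational(1, 2)))))
Mul(Add(226, -194), Function('X')(-3, 15)) = Mul(Add(226, -194), Add(-19, Mul(2, -3, Pow(3, Rational(1, 2))))) = Mul(32, Add(-19, Mul(-6, Pow(3, Rational(1, 2))))) = Add(-608, Mul(-192, Pow(3, Rational(1, 2))))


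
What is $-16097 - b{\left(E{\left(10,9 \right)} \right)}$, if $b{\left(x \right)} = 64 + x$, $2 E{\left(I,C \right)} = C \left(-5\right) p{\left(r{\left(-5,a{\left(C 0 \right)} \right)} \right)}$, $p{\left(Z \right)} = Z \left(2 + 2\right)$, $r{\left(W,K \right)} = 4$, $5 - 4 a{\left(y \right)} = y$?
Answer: $-15801$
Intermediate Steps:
$a{\left(y \right)} = \frac{5}{4} - \frac{y}{4}$
$p{\left(Z \right)} = 4 Z$ ($p{\left(Z \right)} = Z 4 = 4 Z$)
$E{\left(I,C \right)} = - 40 C$ ($E{\left(I,C \right)} = \frac{C \left(-5\right) 4 \cdot 4}{2} = \frac{- 5 C 16}{2} = \frac{\left(-80\right) C}{2} = - 40 C$)
$-16097 - b{\left(E{\left(10,9 \right)} \right)} = -16097 - \left(64 - 360\right) = -16097 - -296 = -16097 + 296 = -15801$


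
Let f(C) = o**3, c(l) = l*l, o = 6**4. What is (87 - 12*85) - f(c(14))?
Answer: -2176783269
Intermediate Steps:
o = 1296
c(l) = l**2
f(C) = 2176782336 (f(C) = 1296**3 = 2176782336)
(87 - 12*85) - f(c(14)) = (87 - 12*85) - 1*2176782336 = (87 - 1020) - 2176782336 = -933 - 2176782336 = -2176783269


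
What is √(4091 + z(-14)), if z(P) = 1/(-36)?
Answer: 5*√5891/6 ≈ 63.961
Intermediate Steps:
z(P) = -1/36
√(4091 + z(-14)) = √(4091 - 1/36) = √(147275/36) = 5*√5891/6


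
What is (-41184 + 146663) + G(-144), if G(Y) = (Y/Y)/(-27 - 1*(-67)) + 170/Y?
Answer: 4746503/45 ≈ 1.0548e+5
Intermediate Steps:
G(Y) = 1/40 + 170/Y (G(Y) = 1/(-27 + 67) + 170/Y = 1/40 + 170/Y)
(-41184 + 146663) + G(-144) = (-41184 + 146663) + (1/40)*(6800 - 144)/(-144) = 105479 + (1/40)*(-1/144)*6656 = 105479 - 52/45 = 4746503/45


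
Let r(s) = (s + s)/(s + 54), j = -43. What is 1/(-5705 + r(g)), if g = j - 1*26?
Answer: -5/28479 ≈ -0.00017557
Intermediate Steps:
g = -69 (g = -43 - 1*26 = -43 - 26 = -69)
r(s) = 2*s/(54 + s) (r(s) = (2*s)/(54 + s) = 2*s/(54 + s))
1/(-5705 + r(g)) = 1/(-5705 + 2*(-69)/(54 - 69)) = 1/(-5705 + 2*(-69)/(-15)) = 1/(-5705 + 2*(-69)*(-1/15)) = 1/(-5705 + 46/5) = 1/(-28479/5) = -5/28479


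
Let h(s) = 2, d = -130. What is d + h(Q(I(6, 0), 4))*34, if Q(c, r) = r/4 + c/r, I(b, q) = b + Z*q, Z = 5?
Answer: -62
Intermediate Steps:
I(b, q) = b + 5*q
Q(c, r) = r/4 + c/r (Q(c, r) = r*(¼) + c/r = r/4 + c/r)
d + h(Q(I(6, 0), 4))*34 = -130 + 2*34 = -130 + 68 = -62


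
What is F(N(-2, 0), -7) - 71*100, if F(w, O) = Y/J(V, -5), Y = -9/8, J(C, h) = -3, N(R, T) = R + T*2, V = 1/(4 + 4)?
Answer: -56797/8 ≈ -7099.6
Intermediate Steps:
V = 1/8 ≈ 0.12500
N(R, T) = R + 2*T
Y = -9/8 (Y = -9*1/8 = -9/8 ≈ -1.1250)
F(w, O) = 3/8 (F(w, O) = -9/8/(-3) = -9/8*(-1/3) = 3/8)
F(N(-2, 0), -7) - 71*100 = 3/8 - 71*100 = 3/8 - 7100 = -56797/8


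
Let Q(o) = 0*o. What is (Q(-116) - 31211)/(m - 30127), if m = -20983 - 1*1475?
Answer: 31211/52585 ≈ 0.59353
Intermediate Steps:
Q(o) = 0
m = -22458 (m = -20983 - 1475 = -22458)
(Q(-116) - 31211)/(m - 30127) = (0 - 31211)/(-22458 - 30127) = -31211/(-52585) = -31211*(-1/52585) = 31211/52585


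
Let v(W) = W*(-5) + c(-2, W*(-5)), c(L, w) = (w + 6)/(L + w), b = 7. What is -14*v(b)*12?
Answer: 212688/37 ≈ 5748.3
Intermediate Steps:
c(L, w) = (6 + w)/(L + w)
v(W) = -5*W + (6 - 5*W)/(-2 - 5*W) (v(W) = W*(-5) + (6 + W*(-5))/(-2 + W*(-5)) = -5*W + (6 - 5*W)/(-2 - 5*W))
-14*v(b)*12 = -14*(-6 - 25*7² - 5*7)/(2 + 5*7)*12 = -14*(-6 - 25*49 - 35)/(2 + 35)*12 = -14*(-6 - 1225 - 35)/37*12 = -14*(-1266)/37*12 = -14*(-1266/37)*12 = (17724/37)*12 = 212688/37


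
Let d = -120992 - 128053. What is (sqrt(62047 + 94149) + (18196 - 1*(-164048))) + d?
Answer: -66801 + 2*sqrt(39049) ≈ -66406.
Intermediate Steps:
d = -249045
(sqrt(62047 + 94149) + (18196 - 1*(-164048))) + d = (sqrt(62047 + 94149) + (18196 - 1*(-164048))) - 249045 = (sqrt(156196) + (18196 + 164048)) - 249045 = (2*sqrt(39049) + 182244) - 249045 = (182244 + 2*sqrt(39049)) - 249045 = -66801 + 2*sqrt(39049)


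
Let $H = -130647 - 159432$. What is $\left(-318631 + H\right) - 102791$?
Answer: $-711501$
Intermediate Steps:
$H = -290079$ ($H = -130647 - 159432 = -290079$)
$\left(-318631 + H\right) - 102791 = \left(-318631 - 290079\right) - 102791 = -608710 - 102791 = -711501$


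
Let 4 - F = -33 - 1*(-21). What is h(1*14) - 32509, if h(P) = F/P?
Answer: -227555/7 ≈ -32508.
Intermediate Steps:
F = 16 (F = 4 - (-33 - 1*(-21)) = 4 - (-33 + 21) = 4 - 1*(-12) = 4 + 12 = 16)
h(P) = 16/P
h(1*14) - 32509 = 16/((1*14)) - 32509 = 16/14 - 32509 = 16*(1/14) - 32509 = 8/7 - 32509 = -227555/7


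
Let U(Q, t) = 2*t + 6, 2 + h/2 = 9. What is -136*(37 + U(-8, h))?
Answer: -9656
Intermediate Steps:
h = 14 (h = -4 + 2*9 = -4 + 18 = 14)
U(Q, t) = 6 + 2*t
-136*(37 + U(-8, h)) = -136*(37 + (6 + 2*14)) = -136*(37 + (6 + 28)) = -136*(37 + 34) = -136*71 = -9656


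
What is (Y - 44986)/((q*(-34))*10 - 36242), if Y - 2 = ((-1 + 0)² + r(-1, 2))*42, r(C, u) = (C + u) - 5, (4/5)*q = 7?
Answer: 45110/39217 ≈ 1.1503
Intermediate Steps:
q = 35/4 (q = (5/4)*7 = 35/4 ≈ 8.7500)
r(C, u) = -5 + C + u
Y = -124 (Y = 2 + ((-1 + 0)² + (-5 - 1 + 2))*42 = 2 + ((-1)² - 4)*42 = 2 + (1 - 4)*42 = 2 - 3*42 = 2 - 126 = -124)
(Y - 44986)/((q*(-34))*10 - 36242) = (-124 - 44986)/(((35/4)*(-34))*10 - 36242) = -45110/(-595/2*10 - 36242) = -45110/(-2975 - 36242) = -45110/(-39217) = -45110*(-1/39217) = 45110/39217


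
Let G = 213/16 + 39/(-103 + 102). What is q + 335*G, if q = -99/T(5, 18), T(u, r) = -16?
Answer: -68793/8 ≈ -8599.1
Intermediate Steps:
q = 99/16 (q = -99/(-16) = -99*(-1/16) = 99/16 ≈ 6.1875)
G = -411/16 (G = 213*(1/16) + 39/(-1) = 213/16 + 39*(-1) = 213/16 - 39 = -411/16 ≈ -25.688)
q + 335*G = 99/16 + 335*(-411/16) = 99/16 - 137685/16 = -68793/8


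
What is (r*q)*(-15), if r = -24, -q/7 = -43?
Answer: 108360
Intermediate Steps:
q = 301 (q = -7*(-43) = 301)
(r*q)*(-15) = -24*301*(-15) = -7224*(-15) = 108360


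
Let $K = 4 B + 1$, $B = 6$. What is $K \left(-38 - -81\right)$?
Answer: $1075$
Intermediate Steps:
$K = 25$ ($K = 4 \cdot 6 + 1 = 24 + 1 = 25$)
$K \left(-38 - -81\right) = 25 \left(-38 - -81\right) = 25 \left(-38 + 81\right) = 25 \cdot 43 = 1075$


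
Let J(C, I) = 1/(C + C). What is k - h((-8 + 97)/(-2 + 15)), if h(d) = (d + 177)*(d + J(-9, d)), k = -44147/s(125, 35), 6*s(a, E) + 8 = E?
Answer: -1868949/169 ≈ -11059.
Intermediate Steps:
J(C, I) = 1/(2*C)
s(a, E) = -4/3 + E/6
k = -88294/9 (k = -44147/(-4/3 + (⅙)*35) = -44147/(-4/3 + 35/6) = -44147/9/2 = -44147*2/9 = -88294/9 ≈ -9810.4)
h(d) = (177 + d)*(-1/18 + d) (h(d) = (d + 177)*(d + (½)/(-9)) = (177 + d)*(d + (½)*(-⅑)) = (177 + d)*(d - 1/18) = (177 + d)*(-1/18 + d))
k - h((-8 + 97)/(-2 + 15)) = -88294/9 - (-59/6 + ((-8 + 97)/(-2 + 15))² + 3185*((-8 + 97)/(-2 + 15))/18) = -88294/9 - (-59/6 + (89/13)² + 3185*(89/13)/18) = -88294/9 - (-59/6 + (89*(1/13))² + 3185*(89*(1/13))/18) = -88294/9 - (-59/6 + (89/13)² + (3185/18)*(89/13)) = -88294/9 - (-59/6 + 7921/169 + 21805/18) = -88294/9 - 1*1898855/1521 = -88294/9 - 1898855/1521 = -1868949/169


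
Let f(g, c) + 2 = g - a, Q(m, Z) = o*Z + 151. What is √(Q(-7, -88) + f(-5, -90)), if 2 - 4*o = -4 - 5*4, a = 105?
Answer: I*√533 ≈ 23.087*I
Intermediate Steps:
o = 13/2 (o = ½ - (-4 - 5*4)/4 = ½ - (-4 - 20)/4 = ½ - ¼*(-24) = ½ + 6 = 13/2 ≈ 6.5000)
Q(m, Z) = 151 + 13*Z/2 (Q(m, Z) = 13*Z/2 + 151 = 151 + 13*Z/2)
f(g, c) = -107 + g (f(g, c) = -2 + (g - 1*105) = -2 + (g - 105) = -2 + (-105 + g) = -107 + g)
√(Q(-7, -88) + f(-5, -90)) = √((151 + (13/2)*(-88)) + (-107 - 5)) = √((151 - 572) - 112) = √(-421 - 112) = √(-533) = I*√533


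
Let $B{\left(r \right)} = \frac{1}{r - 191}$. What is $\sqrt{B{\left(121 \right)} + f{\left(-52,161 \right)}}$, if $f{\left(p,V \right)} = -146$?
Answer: $\frac{i \sqrt{715470}}{70} \approx 12.084 i$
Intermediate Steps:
$B{\left(r \right)} = \frac{1}{-191 + r}$
$\sqrt{B{\left(121 \right)} + f{\left(-52,161 \right)}} = \sqrt{\frac{1}{-191 + 121} - 146} = \sqrt{\frac{1}{-70} - 146} = \sqrt{- \frac{1}{70} - 146} = \sqrt{- \frac{10221}{70}} = \frac{i \sqrt{715470}}{70}$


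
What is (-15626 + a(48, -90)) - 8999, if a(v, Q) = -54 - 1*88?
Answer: -24767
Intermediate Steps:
a(v, Q) = -142 (a(v, Q) = -54 - 88 = -142)
(-15626 + a(48, -90)) - 8999 = (-15626 - 142) - 8999 = -15768 - 8999 = -24767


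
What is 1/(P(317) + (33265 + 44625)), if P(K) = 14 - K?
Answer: 1/77587 ≈ 1.2889e-5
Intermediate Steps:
1/(P(317) + (33265 + 44625)) = 1/((14 - 1*317) + (33265 + 44625)) = 1/((14 - 317) + 77890) = 1/(-303 + 77890) = 1/77587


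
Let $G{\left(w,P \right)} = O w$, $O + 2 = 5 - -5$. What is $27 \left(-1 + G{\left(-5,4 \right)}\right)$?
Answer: $-1107$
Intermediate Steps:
$O = 8$ ($O = -2 + \left(5 - -5\right) = -2 + \left(5 + 5\right) = -2 + 10 = 8$)
$G{\left(w,P \right)} = 8 w$
$27 \left(-1 + G{\left(-5,4 \right)}\right) = 27 \left(-1 + 8 \left(-5\right)\right) = 27 \left(-1 - 40\right) = 27 \left(-41\right) = -1107$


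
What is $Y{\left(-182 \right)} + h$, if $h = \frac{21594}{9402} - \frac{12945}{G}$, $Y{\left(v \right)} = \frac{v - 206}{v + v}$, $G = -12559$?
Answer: $\frac{7868059137}{1790875723} \approx 4.3934$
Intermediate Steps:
$Y{\left(v \right)} = \frac{-206 + v}{2 v}$
$h = \frac{65484656}{19679953}$ ($h = \frac{21594}{9402} - \frac{12945}{-12559} = 21594 \cdot \frac{1}{9402} - - \frac{12945}{12559} = \frac{3599}{1567} + \frac{12945}{12559} = \frac{65484656}{19679953} \approx 3.3275$)
$Y{\left(-182 \right)} + h = \frac{-206 - 182}{2 \left(-182\right)} + \frac{65484656}{19679953} = \frac{1}{2} \left(- \frac{1}{182}\right) \left(-388\right) + \frac{65484656}{19679953} = \frac{97}{91} + \frac{65484656}{19679953} = \frac{7868059137}{1790875723}$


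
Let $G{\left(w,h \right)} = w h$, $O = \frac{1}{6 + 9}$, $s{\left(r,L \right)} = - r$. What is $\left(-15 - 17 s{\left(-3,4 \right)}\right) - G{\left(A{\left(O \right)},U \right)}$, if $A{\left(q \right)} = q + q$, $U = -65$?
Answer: $- \frac{172}{3} \approx -57.333$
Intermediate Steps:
$O = \frac{1}{15} \approx 0.066667$
$A{\left(q \right)} = 2 q$
$G{\left(w,h \right)} = h w$
$\left(-15 - 17 s{\left(-3,4 \right)}\right) - G{\left(A{\left(O \right)},U \right)} = \left(-15 - 17 \left(\left(-1\right) \left(-3\right)\right)\right) - - 65 \cdot 2 \cdot \frac{1}{15} = \left(-15 - 51\right) - \left(-65\right) \frac{2}{15} = \left(-15 - 51\right) - - \frac{26}{3} = -66 + \frac{26}{3} = - \frac{172}{3}$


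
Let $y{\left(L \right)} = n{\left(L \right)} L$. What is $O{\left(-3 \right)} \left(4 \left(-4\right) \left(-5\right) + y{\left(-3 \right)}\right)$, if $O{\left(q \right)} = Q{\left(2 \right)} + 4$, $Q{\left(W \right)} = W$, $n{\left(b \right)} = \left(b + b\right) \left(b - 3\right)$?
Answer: $-168$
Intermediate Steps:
$n{\left(b \right)} = 2 b \left(-3 + b\right)$
$y{\left(L \right)} = 2 L^{2} \left(-3 + L\right)$ ($y{\left(L \right)} = 2 L \left(-3 + L\right) L = 2 L^{2} \left(-3 + L\right)$)
$O{\left(q \right)} = 6$ ($O{\left(q \right)} = 2 + 4 = 6$)
$O{\left(-3 \right)} \left(4 \left(-4\right) \left(-5\right) + y{\left(-3 \right)}\right) = 6 \left(4 \left(-4\right) \left(-5\right) + 2 \left(-3\right)^{2} \left(-3 - 3\right)\right) = 6 \left(\left(-16\right) \left(-5\right) + 2 \cdot 9 \left(-6\right)\right) = 6 \left(80 - 108\right) = 6 \left(-28\right) = -168$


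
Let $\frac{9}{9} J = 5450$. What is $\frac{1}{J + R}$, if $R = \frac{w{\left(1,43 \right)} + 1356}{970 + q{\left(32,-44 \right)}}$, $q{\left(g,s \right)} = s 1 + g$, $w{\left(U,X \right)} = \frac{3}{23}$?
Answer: $\frac{22034}{120116491} \approx 0.00018344$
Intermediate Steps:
$J = 5450$
$w{\left(U,X \right)} = \frac{3}{23}$ ($w{\left(U,X \right)} = 3 \cdot \frac{1}{23} = \frac{3}{23}$)
$q{\left(g,s \right)} = g + s$ ($q{\left(g,s \right)} = s + g = g + s$)
$R = \frac{31191}{22034}$ ($R = \frac{\frac{3}{23} + 1356}{970 + \left(32 - 44\right)} = \frac{31191}{23 \left(970 - 12\right)} = \frac{31191}{23 \cdot 958} = \frac{31191}{23} \cdot \frac{1}{958} = \frac{31191}{22034} \approx 1.4156$)
$\frac{1}{J + R} = \frac{1}{5450 + \frac{31191}{22034}} = \frac{1}{\frac{120116491}{22034}} = \frac{22034}{120116491}$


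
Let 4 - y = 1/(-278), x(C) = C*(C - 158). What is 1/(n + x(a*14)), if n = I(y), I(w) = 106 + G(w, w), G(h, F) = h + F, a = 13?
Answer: 139/622999 ≈ 0.00022311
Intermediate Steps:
G(h, F) = F + h
x(C) = C*(-158 + C)
y = 1113/278 (y = 4 - 1/(-278) = 4 - 1*(-1/278) = 4 + 1/278 = 1113/278 ≈ 4.0036)
I(w) = 106 + 2*w (I(w) = 106 + (w + w) = 106 + 2*w)
n = 15847/139 (n = 106 + 2*(1113/278) = 106 + 1113/139 = 15847/139 ≈ 114.01)
1/(n + x(a*14)) = 1/(15847/139 + (13*14)*(-158 + 13*14)) = 1/(15847/139 + 182*(-158 + 182)) = 1/(15847/139 + 182*24) = 1/(15847/139 + 4368) = 1/(622999/139) = 139/622999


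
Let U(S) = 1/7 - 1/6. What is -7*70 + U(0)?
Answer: -20581/42 ≈ -490.02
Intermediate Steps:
U(S) = -1/42 (U(S) = 1*(⅐) - 1*⅙ = ⅐ - ⅙ = -1/42)
-7*70 + U(0) = -7*70 - 1/42 = -490 - 1/42 = -20581/42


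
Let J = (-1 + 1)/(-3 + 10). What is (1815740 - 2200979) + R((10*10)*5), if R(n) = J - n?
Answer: -385739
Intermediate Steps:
J = 0 (J = 0/7 = (⅐)*0 = 0)
R(n) = -n (R(n) = 0 - n = -n)
(1815740 - 2200979) + R((10*10)*5) = (1815740 - 2200979) - 10*10*5 = -385239 - 100*5 = -385239 - 1*500 = -385239 - 500 = -385739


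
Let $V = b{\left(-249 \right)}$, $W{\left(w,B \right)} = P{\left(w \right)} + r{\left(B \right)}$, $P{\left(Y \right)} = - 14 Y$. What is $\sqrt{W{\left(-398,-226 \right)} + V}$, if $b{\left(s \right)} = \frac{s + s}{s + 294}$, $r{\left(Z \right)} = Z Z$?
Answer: $\frac{\sqrt{12743310}}{15} \approx 237.99$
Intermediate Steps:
$r{\left(Z \right)} = Z^{2}$
$b{\left(s \right)} = \frac{2 s}{294 + s}$
$W{\left(w,B \right)} = B^{2} - 14 w$ ($W{\left(w,B \right)} = - 14 w + B^{2} = B^{2} - 14 w$)
$V = - \frac{166}{15}$ ($V = 2 \left(-249\right) \frac{1}{294 - 249} = 2 \left(-249\right) \frac{1}{45} = - \frac{166}{15} \approx -11.067$)
$\sqrt{W{\left(-398,-226 \right)} + V} = \sqrt{\left(\left(-226\right)^{2} - -5572\right) - \frac{166}{15}} = \sqrt{\left(51076 + 5572\right) - \frac{166}{15}} = \sqrt{56648 - \frac{166}{15}} = \sqrt{\frac{849554}{15}} = \frac{\sqrt{12743310}}{15}$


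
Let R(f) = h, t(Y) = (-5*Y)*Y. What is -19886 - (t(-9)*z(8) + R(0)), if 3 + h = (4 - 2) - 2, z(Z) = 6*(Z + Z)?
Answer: 18997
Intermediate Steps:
t(Y) = -5*Y²
z(Z) = 12*Z (z(Z) = 6*(2*Z) = 12*Z)
h = -3 (h = -3 + ((4 - 2) - 2) = -3 + (2 - 2) = -3 + 0 = -3)
R(f) = -3
-19886 - (t(-9)*z(8) + R(0)) = -19886 - ((-5*(-9)²)*(12*8) - 3) = -19886 - (-5*81*96 - 3) = -19886 - (-405*96 - 3) = -19886 - (-38880 - 3) = -19886 - 1*(-38883) = -19886 + 38883 = 18997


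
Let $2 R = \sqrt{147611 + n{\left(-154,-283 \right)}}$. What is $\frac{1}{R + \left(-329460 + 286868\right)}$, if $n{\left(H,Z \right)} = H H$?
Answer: $- \frac{170368}{7256142529} - \frac{2 \sqrt{171327}}{7256142529} \approx -2.3593 \cdot 10^{-5}$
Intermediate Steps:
$n{\left(H,Z \right)} = H^{2}$
$R = \frac{\sqrt{171327}}{2}$ ($R = \frac{\sqrt{147611 + \left(-154\right)^{2}}}{2} = \frac{\sqrt{147611 + 23716}}{2} = \frac{\sqrt{171327}}{2} \approx 206.96$)
$\frac{1}{R + \left(-329460 + 286868\right)} = \frac{1}{\frac{\sqrt{171327}}{2} + \left(-329460 + 286868\right)} = \frac{1}{\frac{\sqrt{171327}}{2} - 42592} = \frac{1}{-42592 + \frac{\sqrt{171327}}{2}}$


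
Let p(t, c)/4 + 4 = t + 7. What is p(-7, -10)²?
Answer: 256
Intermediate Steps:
p(t, c) = 12 + 4*t (p(t, c) = -16 + 4*(t + 7) = -16 + 4*(7 + t) = -16 + (28 + 4*t) = 12 + 4*t)
p(-7, -10)² = (12 + 4*(-7))² = (12 - 28)² = (-16)² = 256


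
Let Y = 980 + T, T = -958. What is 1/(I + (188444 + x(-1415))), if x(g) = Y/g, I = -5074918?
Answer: -1415/6914360732 ≈ -2.0465e-7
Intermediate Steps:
Y = 22 (Y = 980 - 958 = 22)
x(g) = 22/g
1/(I + (188444 + x(-1415))) = 1/(-5074918 + (188444 + 22/(-1415))) = 1/(-5074918 + (188444 + 22*(-1/1415))) = 1/(-5074918 + (188444 - 22/1415)) = 1/(-5074918 + 266648238/1415) = 1/(-6914360732/1415) = -1415/6914360732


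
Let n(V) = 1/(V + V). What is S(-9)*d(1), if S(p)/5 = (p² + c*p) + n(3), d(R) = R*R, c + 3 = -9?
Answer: 5675/6 ≈ 945.83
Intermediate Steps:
c = -12 (c = -3 - 9 = -12)
d(R) = R²
n(V) = 1/(2*V)
S(p) = ⅚ - 60*p + 5*p² (S(p) = 5*((p² - 12*p) + (½)/3) = 5*((p² - 12*p) + (½)*(⅓)) = 5*((p² - 12*p) + ⅙) = 5*(⅙ + p² - 12*p) = ⅚ - 60*p + 5*p²)
S(-9)*d(1) = (⅚ - 60*(-9) + 5*(-9)²)*1² = (⅚ + 540 + 5*81)*1 = (⅚ + 540 + 405)*1 = (5675/6)*1 = 5675/6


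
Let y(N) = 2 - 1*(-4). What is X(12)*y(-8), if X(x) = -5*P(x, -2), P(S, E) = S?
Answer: -360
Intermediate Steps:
y(N) = 6 (y(N) = 2 + 4 = 6)
X(x) = -5*x
X(12)*y(-8) = -5*12*6 = -60*6 = -360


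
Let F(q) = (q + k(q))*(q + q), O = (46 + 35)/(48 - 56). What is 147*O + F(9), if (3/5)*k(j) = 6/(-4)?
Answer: -10971/8 ≈ -1371.4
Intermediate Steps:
k(j) = -5/2 (k(j) = 5*(6/(-4))/3 = 5*(6*(-1/4))/3 = (5/3)*(-3/2) = -5/2)
O = -81/8 (O = 81/(-8) = 81*(-1/8) = -81/8 ≈ -10.125)
F(q) = 2*q*(-5/2 + q) (F(q) = (q - 5/2)*(q + q) = (-5/2 + q)*(2*q) = 2*q*(-5/2 + q))
147*O + F(9) = 147*(-81/8) + 9*(-5 + 2*9) = -11907/8 + 9*(-5 + 18) = -11907/8 + 9*13 = -11907/8 + 117 = -10971/8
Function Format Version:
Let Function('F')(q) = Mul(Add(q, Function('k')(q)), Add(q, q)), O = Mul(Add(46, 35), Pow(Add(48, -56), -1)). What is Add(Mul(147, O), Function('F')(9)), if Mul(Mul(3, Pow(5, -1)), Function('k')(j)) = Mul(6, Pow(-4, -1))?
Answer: Rational(-10971, 8) ≈ -1371.4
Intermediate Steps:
Function('k')(j) = Rational(-5, 2) (Function('k')(j) = Mul(Rational(5, 3), Mul(6, Pow(-4, -1))) = Mul(Rational(5, 3), Mul(6, Rational(-1, 4))) = Mul(Rational(5, 3), Rational(-3, 2)) = Rational(-5, 2))
O = Rational(-81, 8) (O = Mul(81, Pow(-8, -1)) = Mul(81, Rational(-1, 8)) = Rational(-81, 8) ≈ -10.125)
Function('F')(q) = Mul(2, q, Add(Rational(-5, 2), q)) (Function('F')(q) = Mul(Add(q, Rational(-5, 2)), Add(q, q)) = Mul(Add(Rational(-5, 2), q), Mul(2, q)) = Mul(2, q, Add(Rational(-5, 2), q)))
Add(Mul(147, O), Function('F')(9)) = Add(Mul(147, Rational(-81, 8)), Mul(9, Add(-5, Mul(2, 9)))) = Add(Rational(-11907, 8), Mul(9, Add(-5, 18))) = Add(Rational(-11907, 8), Mul(9, 13)) = Add(Rational(-11907, 8), 117) = Rational(-10971, 8)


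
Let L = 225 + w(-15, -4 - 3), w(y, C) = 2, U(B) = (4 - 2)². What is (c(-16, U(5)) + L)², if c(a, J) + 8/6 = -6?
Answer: 434281/9 ≈ 48253.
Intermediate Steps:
U(B) = 4 (U(B) = 2² = 4)
c(a, J) = -22/3 (c(a, J) = -4/3 - 6 = -22/3)
L = 227 (L = 225 + 2 = 227)
(c(-16, U(5)) + L)² = (-22/3 + 227)² = (659/3)² = 434281/9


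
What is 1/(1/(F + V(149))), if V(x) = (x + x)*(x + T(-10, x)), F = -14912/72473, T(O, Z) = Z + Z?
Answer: 9653823526/72473 ≈ 1.3321e+5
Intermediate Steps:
T(O, Z) = 2*Z
F = -14912/72473 (F = -14912*1/72473 = -14912/72473 ≈ -0.20576)
V(x) = 6*x² (V(x) = (x + x)*(x + 2*x) = (2*x)*(3*x) = 6*x²)
1/(1/(F + V(149))) = 1/(1/(-14912/72473 + 6*149²)) = 1/(1/(-14912/72473 + 6*22201)) = 1/(1/(-14912/72473 + 133206)) = 1/(1/(9653823526/72473)) = 1/(72473/9653823526) = 9653823526/72473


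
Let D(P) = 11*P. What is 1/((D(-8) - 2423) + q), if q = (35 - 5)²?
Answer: -1/1611 ≈ -0.00062073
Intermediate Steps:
q = 900 (q = 30² = 900)
1/((D(-8) - 2423) + q) = 1/((11*(-8) - 2423) + 900) = 1/((-88 - 2423) + 900) = 1/(-2511 + 900) = 1/(-1611) = -1/1611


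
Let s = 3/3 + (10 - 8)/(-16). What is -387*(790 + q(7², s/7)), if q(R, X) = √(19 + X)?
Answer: -305730 - 1161*√34/4 ≈ -3.0742e+5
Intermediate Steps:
s = 7/8 (s = 3*(⅓) + 2*(-1/16) = 1 - ⅛ = 7/8 ≈ 0.87500)
-387*(790 + q(7², s/7)) = -387*(790 + √(19 + (7/8)/7)) = -387*(790 + √(19 + (7/8)*(⅐))) = -387*(790 + √(19 + ⅛)) = -387*(790 + √(153/8)) = -387*(790 + 3*√34/4) = -305730 - 1161*√34/4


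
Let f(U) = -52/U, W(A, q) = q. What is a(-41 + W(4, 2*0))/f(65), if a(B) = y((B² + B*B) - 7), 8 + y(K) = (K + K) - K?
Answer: -16735/4 ≈ -4183.8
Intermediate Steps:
y(K) = -8 + K (y(K) = -8 + ((K + K) - K) = -8 + (2*K - K) = -8 + K)
a(B) = -15 + 2*B² (a(B) = -8 + ((B² + B*B) - 7) = -8 + ((B² + B²) - 7) = -8 + (2*B² - 7) = -8 + (-7 + 2*B²) = -15 + 2*B²)
a(-41 + W(4, 2*0))/f(65) = (-15 + 2*(-41 + 2*0)²)/((-52/65)) = (-15 + 2*(-41 + 0)²)/((-52*1/65)) = (-15 + 2*(-41)²)/(-⅘) = (-15 + 2*1681)*(-5/4) = (-15 + 3362)*(-5/4) = 3347*(-5/4) = -16735/4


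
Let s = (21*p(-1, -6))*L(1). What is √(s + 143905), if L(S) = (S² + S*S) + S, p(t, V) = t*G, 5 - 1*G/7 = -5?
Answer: √139495 ≈ 373.49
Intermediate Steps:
G = 70 (G = 35 - 7*(-5) = 35 + 35 = 70)
p(t, V) = 70*t (p(t, V) = t*70 = 70*t)
L(S) = S + 2*S² (L(S) = (S² + S²) + S = 2*S² + S = S + 2*S²)
s = -4410 (s = (21*(70*(-1)))*(1*(1 + 2*1)) = (21*(-70))*(1*(1 + 2)) = -1470*3 = -4410)
√(s + 143905) = √(-4410 + 143905) = √139495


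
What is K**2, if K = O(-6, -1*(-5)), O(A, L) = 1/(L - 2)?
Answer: 1/9 ≈ 0.11111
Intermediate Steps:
O(A, L) = 1/(-2 + L)
K = 1/3 (K = 1/(-2 - 1*(-5)) = 1/(-2 + 5) = 1/3 ≈ 0.33333)
K**2 = (1/3)**2 = 1/9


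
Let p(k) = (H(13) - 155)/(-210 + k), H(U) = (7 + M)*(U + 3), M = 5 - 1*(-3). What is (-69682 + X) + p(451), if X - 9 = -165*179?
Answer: -23909043/241 ≈ -99208.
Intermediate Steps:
X = -29526 (X = 9 - 165*179 = 9 - 29535 = -29526)
M = 8 (M = 5 + 3 = 8)
H(U) = 45 + 15*U (H(U) = (7 + 8)*(U + 3) = 15*(3 + U) = 45 + 15*U)
p(k) = 85/(-210 + k) (p(k) = ((45 + 15*13) - 155)/(-210 + k) = ((45 + 195) - 155)/(-210 + k) = (240 - 155)/(-210 + k) = 85/(-210 + k))
(-69682 + X) + p(451) = (-69682 - 29526) + 85/(-210 + 451) = -99208 + 85/241 = -23909043/241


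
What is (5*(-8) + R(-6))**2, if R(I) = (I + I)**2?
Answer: 10816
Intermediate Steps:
R(I) = 4*I**2 (R(I) = (2*I)**2 = 4*I**2)
(5*(-8) + R(-6))**2 = (5*(-8) + 4*(-6)**2)**2 = (-40 + 4*36)**2 = (-40 + 144)**2 = 104**2 = 10816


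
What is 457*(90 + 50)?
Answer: 63980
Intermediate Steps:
457*(90 + 50) = 457*140 = 63980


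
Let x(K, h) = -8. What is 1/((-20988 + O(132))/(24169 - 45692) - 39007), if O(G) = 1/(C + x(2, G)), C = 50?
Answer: -903966/35260120267 ≈ -2.5637e-5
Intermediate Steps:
O(G) = 1/42 (O(G) = 1/(50 - 8) = 1/42)
1/((-20988 + O(132))/(24169 - 45692) - 39007) = 1/((-20988 + 1/42)/(24169 - 45692) - 39007) = 1/(-881495/42/(-21523) - 39007) = 1/(-881495/42*(-1/21523) - 39007) = 1/(881495/903966 - 39007) = 1/(-35260120267/903966) = -903966/35260120267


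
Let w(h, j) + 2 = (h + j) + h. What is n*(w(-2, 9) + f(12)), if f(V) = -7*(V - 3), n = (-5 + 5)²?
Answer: 0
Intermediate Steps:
w(h, j) = -2 + j + 2*h (w(h, j) = -2 + ((h + j) + h) = -2 + (j + 2*h) = -2 + j + 2*h)
n = 0 (n = 0² = 0)
f(V) = 21 - 7*V (f(V) = -7*(-3 + V) = 21 - 7*V)
n*(w(-2, 9) + f(12)) = 0*((-2 + 9 + 2*(-2)) + (21 - 7*12)) = 0*((-2 + 9 - 4) + (21 - 84)) = 0*(3 - 63) = 0*(-60) = 0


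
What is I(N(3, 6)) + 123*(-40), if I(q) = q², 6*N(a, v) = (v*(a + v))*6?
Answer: -2004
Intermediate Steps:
N(a, v) = v*(a + v) (N(a, v) = ((v*(a + v))*6)/6 = (6*v*(a + v))/6 = v*(a + v))
I(N(3, 6)) + 123*(-40) = (6*(3 + 6))² + 123*(-40) = (6*9)² - 4920 = 54² - 4920 = 2916 - 4920 = -2004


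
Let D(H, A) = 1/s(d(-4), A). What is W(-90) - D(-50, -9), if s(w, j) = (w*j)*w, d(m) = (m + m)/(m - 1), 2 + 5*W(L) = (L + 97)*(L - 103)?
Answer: -779203/2880 ≈ -270.56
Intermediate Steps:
W(L) = -⅖ + (-103 + L)*(97 + L)/5 (W(L) = -⅖ + ((L + 97)*(L - 103))/5 = -⅖ + ((97 + L)*(-103 + L))/5 = -⅖ + ((-103 + L)*(97 + L))/5 = -⅖ + (-103 + L)*(97 + L)/5)
d(m) = 2*m/(-1 + m) (d(m) = (2*m)/(-1 + m) = 2*m/(-1 + m))
s(w, j) = j*w² (s(w, j) = (j*w)*w = j*w²)
D(H, A) = 25/(64*A) (D(H, A) = 1/(A*(2*(-4)/(-1 - 4))²) = 1/(A*(2*(-4)/(-5))²) = 1/(A*(2*(-4)*(-⅕))²) = 1/(A*(8/5)²) = 1/(A*(64/25)) = 1/(64*A/25) = 25/(64*A))
W(-90) - D(-50, -9) = (-9993/5 - 6/5*(-90) + (⅕)*(-90)²) - 25/(64*(-9)) = (-9993/5 + 108 + (⅕)*8100) - 25*(-1)/(64*9) = (-9993/5 + 108 + 1620) - 1*(-25/576) = -1353/5 + 25/576 = -779203/2880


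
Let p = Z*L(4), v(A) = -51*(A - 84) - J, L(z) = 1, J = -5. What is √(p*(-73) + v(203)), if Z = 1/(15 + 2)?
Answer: I*√1753737/17 ≈ 77.899*I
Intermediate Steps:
Z = 1/17 ≈ 0.058824
v(A) = 4289 - 51*A (v(A) = -51*(A - 84) - 1*(-5) = -51*(-84 + A) + 5 = (4284 - 51*A) + 5 = 4289 - 51*A)
p = 1/17 (p = (1/17)*1 = 1/17 ≈ 0.058824)
√(p*(-73) + v(203)) = √((1/17)*(-73) + (4289 - 51*203)) = √(-73/17 + (4289 - 10353)) = √(-73/17 - 6064) = √(-103161/17) = I*√1753737/17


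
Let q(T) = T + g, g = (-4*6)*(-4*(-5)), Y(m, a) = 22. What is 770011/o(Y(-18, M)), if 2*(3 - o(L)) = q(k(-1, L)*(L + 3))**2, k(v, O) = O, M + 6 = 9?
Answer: -770011/2447 ≈ -314.68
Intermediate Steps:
M = 3 (M = -6 + 9 = 3)
g = -480 (g = -24*20 = -480)
q(T) = -480 + T (q(T) = T - 480 = -480 + T)
o(L) = 3 - (-480 + L*(3 + L))**2/2 (o(L) = 3 - (-480 + L*(L + 3))**2/2 = 3 - (-480 + L*(3 + L))**2/2)
770011/o(Y(-18, M)) = 770011/(3 - (-480 + 22*(3 + 22))**2/2) = 770011/(3 - (-480 + 22*25)**2/2) = 770011/(3 - (-480 + 550)**2/2) = 770011/(3 - 1/2*70**2) = 770011/(3 - 1/2*4900) = 770011/(3 - 2450) = 770011/(-2447) = 770011*(-1/2447) = -770011/2447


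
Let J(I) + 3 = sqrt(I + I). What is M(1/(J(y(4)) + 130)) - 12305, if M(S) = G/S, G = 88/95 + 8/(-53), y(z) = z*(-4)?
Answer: -61459867/5035 + 15616*I*sqrt(2)/5035 ≈ -12207.0 + 4.3862*I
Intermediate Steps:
y(z) = -4*z
J(I) = -3 + sqrt(2)*sqrt(I) (J(I) = -3 + sqrt(I + I) = -3 + sqrt(2*I) = -3 + sqrt(2)*sqrt(I))
G = 3904/5035 (G = 88*(1/95) + 8*(-1/53) = 88/95 - 8/53 = 3904/5035 ≈ 0.77537)
M(S) = 3904/(5035*S)
M(1/(J(y(4)) + 130)) - 12305 = 3904/(5035*(1/((-3 + sqrt(2)*sqrt(-4*4)) + 130))) - 12305 = 3904/(5035*(1/((-3 + sqrt(2)*sqrt(-16)) + 130))) - 12305 = 3904/(5035*(1/((-3 + sqrt(2)*(4*I)) + 130))) - 12305 = 3904/(5035*(1/((-3 + 4*I*sqrt(2)) + 130))) - 12305 = 3904/(5035*(1/(127 + 4*I*sqrt(2)))) - 12305 = 3904*(127 + 4*I*sqrt(2))/5035 - 12305 = (495808/5035 + 15616*I*sqrt(2)/5035) - 12305 = -61459867/5035 + 15616*I*sqrt(2)/5035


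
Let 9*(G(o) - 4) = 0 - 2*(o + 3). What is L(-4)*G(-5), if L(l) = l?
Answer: -160/9 ≈ -17.778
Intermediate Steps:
G(o) = 10/3 - 2*o/9 (G(o) = 4 + (0 - 2*(o + 3))/9 = 4 + (0 - 2*(3 + o))/9 = 4 + (0 + (-6 - 2*o))/9 = 4 + (-6 - 2*o)/9 = 4 + (-⅔ - 2*o/9) = 10/3 - 2*o/9)
L(-4)*G(-5) = -4*(10/3 - 2/9*(-5)) = -4*(10/3 + 10/9) = -4*40/9 = -160/9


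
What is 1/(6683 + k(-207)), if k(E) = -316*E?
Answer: 1/72095 ≈ 1.3871e-5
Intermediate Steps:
1/(6683 + k(-207)) = 1/(6683 - 316*(-207)) = 1/(6683 + 65412) = 1/72095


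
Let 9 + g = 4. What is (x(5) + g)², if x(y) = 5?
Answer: 0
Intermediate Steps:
g = -5 (g = -9 + 4 = -5)
(x(5) + g)² = (5 - 5)² = 0² = 0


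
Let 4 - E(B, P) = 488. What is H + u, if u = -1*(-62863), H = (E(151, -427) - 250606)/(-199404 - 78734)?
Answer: 1248917156/19867 ≈ 62864.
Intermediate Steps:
E(B, P) = -484 (E(B, P) = 4 - 1*488 = 4 - 488 = -484)
H = 17935/19867 (H = (-484 - 250606)/(-199404 - 78734) = -251090/(-278138) = -251090*(-1/278138) = 17935/19867 ≈ 0.90275)
u = 62863
H + u = 17935/19867 + 62863 = 1248917156/19867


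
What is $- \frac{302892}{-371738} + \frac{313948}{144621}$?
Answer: $\frac{80255472778}{26880560649} \approx 2.9856$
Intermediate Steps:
$- \frac{302892}{-371738} + \frac{313948}{144621} = \left(-302892\right) \left(- \frac{1}{371738}\right) + 313948 \cdot \frac{1}{144621} = \frac{151446}{185869} + \frac{313948}{144621} = \frac{80255472778}{26880560649}$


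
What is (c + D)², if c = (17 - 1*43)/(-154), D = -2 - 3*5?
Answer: 1679616/5929 ≈ 283.29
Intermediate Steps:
D = -17 (D = -2 - 15 = -17)
c = 13/77 (c = (17 - 43)*(-1/154) = -26*(-1/154) = 13/77 ≈ 0.16883)
(c + D)² = (13/77 - 17)² = (-1296/77)² = 1679616/5929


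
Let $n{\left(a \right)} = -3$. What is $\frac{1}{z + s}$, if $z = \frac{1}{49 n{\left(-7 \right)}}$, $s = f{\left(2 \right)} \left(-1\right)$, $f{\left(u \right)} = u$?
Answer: $- \frac{147}{295} \approx -0.49831$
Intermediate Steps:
$s = -2$ ($s = 2 \left(-1\right) = -2$)
$z = - \frac{1}{147}$ ($z = \frac{1}{49 \left(-3\right)} = \frac{1}{-147} = - \frac{1}{147} \approx -0.0068027$)
$\frac{1}{z + s} = \frac{1}{- \frac{1}{147} - 2} = \frac{1}{- \frac{295}{147}} = - \frac{147}{295}$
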